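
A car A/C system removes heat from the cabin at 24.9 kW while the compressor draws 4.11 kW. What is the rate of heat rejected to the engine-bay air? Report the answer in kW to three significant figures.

29.0 kW

For a cyclic device the first law requires Q̇_H = Q̇_C + Ẇ.
Q̇_H = Q̇_C + Ẇ = 29.01 kW.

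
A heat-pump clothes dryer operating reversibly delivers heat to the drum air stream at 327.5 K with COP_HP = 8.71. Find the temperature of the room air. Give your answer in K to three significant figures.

290 K

COP_HP = T_H/(T_H − T_C) gives T_H − T_C = T_H/COP.
With T_H = 327.50 K, T_C = 327.50 × (1 − 1/8.71) = 289.90 K.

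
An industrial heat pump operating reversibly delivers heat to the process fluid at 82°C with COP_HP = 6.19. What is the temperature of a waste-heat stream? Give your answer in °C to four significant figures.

24.63 °C

COP_HP = T_H/(T_H − T_C) gives T_H − T_C = T_H/COP.
With T_H = 355.15 K, T_C = 355.15 × (1 − 1/6.19) = 297.78 K.
Converting, 297.78 K = 24.63°C.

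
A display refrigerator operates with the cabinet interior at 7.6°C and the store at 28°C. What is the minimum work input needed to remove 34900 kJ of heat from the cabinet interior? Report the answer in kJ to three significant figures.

2540 kJ

In absolute terms T_C = 280.75 K and T_H = 301.15 K, so ΔT = 20.40 K.
The reversible limit is COP_R = T_C/ΔT = 13.76, so W_min = Q_C/COP = Q_C·ΔT/T_C.
W_min = 34900 × 20.40/280.75 = 2536 kJ.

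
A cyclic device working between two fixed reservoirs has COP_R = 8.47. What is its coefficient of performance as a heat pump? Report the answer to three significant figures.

The first law on one cycle gives Q_H = Q_C + W, so Q_H/W = Q_C/W + 1.
COP_HP = COP_R + 1 = 8.47 + 1 = 9.47.

9.47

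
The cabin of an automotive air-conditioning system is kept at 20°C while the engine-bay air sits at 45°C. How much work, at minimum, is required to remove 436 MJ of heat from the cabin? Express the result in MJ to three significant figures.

In absolute terms T_C = 293.15 K and T_H = 318.15 K, so ΔT = 25.00 K.
The reversible limit is COP_R = T_C/ΔT = 11.73, so W_min = Q_C/COP = Q_C·ΔT/T_C.
W_min = 436.0 × 25.00/293.15 = 37.18 MJ.

37.2 MJ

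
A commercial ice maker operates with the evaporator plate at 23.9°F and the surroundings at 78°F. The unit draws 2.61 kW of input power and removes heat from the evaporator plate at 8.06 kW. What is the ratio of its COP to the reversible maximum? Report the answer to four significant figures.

0.3455

COP_actual = Q̇_C/Ẇ = 8.060/2.610 = 3.088.
In absolute terms T_C = 268.65 K and T_H = 298.71 K, so ΔT = 30.06 K.
COP_Carnot = T_C/ΔT = 268.65/30.06 = 8.938.
η_II = COP_actual/COP_Carnot = 3.088/8.938 = 0.3455.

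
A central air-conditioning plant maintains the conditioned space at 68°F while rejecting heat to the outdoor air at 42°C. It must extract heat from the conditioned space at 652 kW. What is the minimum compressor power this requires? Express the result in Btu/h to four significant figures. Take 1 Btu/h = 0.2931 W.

In absolute terms T_C = 293.15 K and T_H = 315.15 K, so ΔT = 22.00 K.
COP_Carnot = T_C/ΔT = 293.15/22.00 = 13.33.
Ẇ_min = Q̇/COP_Carnot = 652.0/13.33 = 48.93 kW = 166900 Btu/h.

166900 Btu/h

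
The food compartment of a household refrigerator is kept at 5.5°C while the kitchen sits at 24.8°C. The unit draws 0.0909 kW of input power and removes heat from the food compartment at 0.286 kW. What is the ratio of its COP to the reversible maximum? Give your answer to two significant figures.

COP_actual = Q̇_C/Ẇ = 0.2860/0.09090 = 3.146.
In absolute terms T_C = 278.65 K and T_H = 297.95 K, so ΔT = 19.30 K.
COP_Carnot = T_C/ΔT = 278.65/19.30 = 14.44.
η_II = COP_actual/COP_Carnot = 3.146/14.44 = 0.2179.

0.22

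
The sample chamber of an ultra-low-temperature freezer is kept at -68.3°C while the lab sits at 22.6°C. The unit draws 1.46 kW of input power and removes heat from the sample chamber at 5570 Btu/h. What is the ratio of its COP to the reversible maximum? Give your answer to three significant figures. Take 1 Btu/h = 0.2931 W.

0.496

Converting, Q̇_C = 5570 Btu/h = 1.633 kW, so COP_actual = Q̇_C/Ẇ = 1.633/1.460 = 1.118.
In absolute terms T_C = 204.85 K and T_H = 295.75 K, so ΔT = 90.90 K.
COP_Carnot = T_C/ΔT = 204.85/90.90 = 2.254.
η_II = COP_actual/COP_Carnot = 1.118/2.254 = 0.4962.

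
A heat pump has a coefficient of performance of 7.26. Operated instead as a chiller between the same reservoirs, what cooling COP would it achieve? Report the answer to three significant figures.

Since Q_H = Q_C + W for any cycle, COP_R = Q_C/W = Q_H/W − 1.
COP_R = 7.26 − 1 = 6.26.

6.26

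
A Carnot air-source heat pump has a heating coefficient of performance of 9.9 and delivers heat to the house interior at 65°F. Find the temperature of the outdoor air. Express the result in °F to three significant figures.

12.0 °F

COP_HP = T_H/(T_H − T_C) gives T_H − T_C = T_H/COP.
With T_H = 291.48 K, T_C = 291.48 × (1 − 1/9.9) = 262.04 K.
Converting, 262.04 K = 12.00°F.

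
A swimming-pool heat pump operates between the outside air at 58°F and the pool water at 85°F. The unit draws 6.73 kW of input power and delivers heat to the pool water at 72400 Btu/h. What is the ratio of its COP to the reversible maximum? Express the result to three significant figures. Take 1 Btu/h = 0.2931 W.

Converting, Q̇_H = 72400 Btu/h = 21.22 kW, so COP_actual = Q̇_H/Ẇ = 21.22/6.730 = 3.153.
In absolute terms T_C = 287.59 K and T_H = 302.59 K, so ΔT = 15.00 K.
COP_Carnot = T_H/ΔT = 302.59/15.00 = 20.17.
η_II = COP_actual/COP_Carnot = 3.153/20.17 = 0.1563.

0.156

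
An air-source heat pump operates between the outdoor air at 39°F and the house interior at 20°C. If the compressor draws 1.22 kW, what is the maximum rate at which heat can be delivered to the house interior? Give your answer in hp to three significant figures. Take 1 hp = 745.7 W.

In absolute terms T_C = 277.04 K and T_H = 293.15 K, so ΔT = 16.11 K.
COP_Carnot = T_H/ΔT = 293.15/16.11 = 18.20.
Q̇_max = COP_Carnot × Ẇ = 18.20 × 1.220 kW = 22.20 kW = 29.77 hp.

29.8 hp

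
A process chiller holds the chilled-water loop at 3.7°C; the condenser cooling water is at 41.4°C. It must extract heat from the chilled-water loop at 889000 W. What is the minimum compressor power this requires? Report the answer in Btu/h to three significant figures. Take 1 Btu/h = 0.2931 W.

413000 Btu/h

In absolute terms T_C = 276.85 K and T_H = 314.55 K, so ΔT = 37.70 K.
COP_Carnot = T_C/ΔT = 276.85/37.70 = 7.344.
Ẇ_min = Q̇/COP_Carnot = 889000/7.344 = 121100 W = 413000 Btu/h.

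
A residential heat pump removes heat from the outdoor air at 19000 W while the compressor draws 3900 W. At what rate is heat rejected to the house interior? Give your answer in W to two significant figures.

23000 W

For a cyclic device the first law requires Q̇_H = Q̇_C + Ẇ.
Q̇_H = Q̇_C + Ẇ = 22900 W.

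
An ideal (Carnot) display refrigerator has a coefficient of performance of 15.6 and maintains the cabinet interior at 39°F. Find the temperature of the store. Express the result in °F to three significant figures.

COP_R = T_C/(T_H − T_C) gives T_H − T_C = T_C/COP.
With T_C = 277.04 K, T_H = 277.04 × (1 + 1/15.6) = 294.80 K.
Converting, 294.80 K = 70.97°F.

71.0 °F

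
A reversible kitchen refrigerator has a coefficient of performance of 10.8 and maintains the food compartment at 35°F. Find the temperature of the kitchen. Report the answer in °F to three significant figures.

80.8 °F

COP_R = T_C/(T_H − T_C) gives T_H − T_C = T_C/COP.
With T_C = 274.82 K, T_H = 274.82 × (1 + 1/10.8) = 300.26 K.
Converting, 300.26 K = 80.80°F.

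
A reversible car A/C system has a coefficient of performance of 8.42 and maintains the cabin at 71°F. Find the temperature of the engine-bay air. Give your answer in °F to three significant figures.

COP_R = T_C/(T_H − T_C) gives T_H − T_C = T_C/COP.
With T_C = 294.82 K, T_H = 294.82 × (1 + 1/8.42) = 329.83 K.
Converting, 329.83 K = 134.02°F.

134 °F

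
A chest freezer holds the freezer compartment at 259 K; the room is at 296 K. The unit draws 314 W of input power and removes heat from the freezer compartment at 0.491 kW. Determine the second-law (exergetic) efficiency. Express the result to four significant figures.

0.2234

Converting, Q̇_C = 0.4910 kW = 491.0 W, so COP_actual = Q̇_C/Ẇ = 491.0/314.0 = 1.564.
The reservoir spacing is ΔT = 296 − 259 = 37.00 K.
COP_Carnot = T_C/ΔT = 259.00/37.00 = 7.000.
η_II = COP_actual/COP_Carnot = 1.564/7.000 = 0.2234.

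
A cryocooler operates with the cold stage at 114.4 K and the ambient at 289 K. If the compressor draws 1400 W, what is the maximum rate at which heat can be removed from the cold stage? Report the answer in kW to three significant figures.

The reservoir spacing is ΔT = 289 − 114.4 = 174.6 K.
COP_Carnot = T_C/ΔT = 114.40/174.6 = 0.6552.
Q̇_max = COP_Carnot × Ẇ = 0.6552 × 1400 W = 917.3 W = 0.9173 kW.

0.917 kW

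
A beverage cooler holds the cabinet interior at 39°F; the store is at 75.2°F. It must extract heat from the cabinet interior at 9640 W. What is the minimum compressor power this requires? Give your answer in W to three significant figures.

700 W

In absolute terms T_C = 277.04 K and T_H = 297.15 K, so ΔT = 20.11 K.
COP_Carnot = T_C/ΔT = 277.04/20.11 = 13.78.
Ẇ_min = Q̇/COP_Carnot = 9640/13.78 = 699.8 W.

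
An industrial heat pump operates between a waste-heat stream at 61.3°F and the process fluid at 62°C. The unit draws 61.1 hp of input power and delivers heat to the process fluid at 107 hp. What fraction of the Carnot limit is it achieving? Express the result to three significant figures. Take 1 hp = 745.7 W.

0.239

COP_actual = Q̇_H/Ẇ = 107.0/61.10 = 1.751.
In absolute terms T_C = 289.43 K and T_H = 335.15 K, so ΔT = 45.72 K.
COP_Carnot = T_H/ΔT = 335.15/45.72 = 7.330.
η_II = COP_actual/COP_Carnot = 1.751/7.330 = 0.2389.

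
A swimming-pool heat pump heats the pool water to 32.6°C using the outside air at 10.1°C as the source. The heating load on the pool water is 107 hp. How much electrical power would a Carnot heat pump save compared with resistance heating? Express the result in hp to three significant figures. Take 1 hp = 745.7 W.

In absolute terms T_C = 283.25 K and T_H = 305.75 K, so ΔT = 22.50 K.
COP_Carnot = T_H/ΔT = 305.75/22.50 = 13.59.
Resistance heating needs Ẇ_res = Q̇_H = 107.0 hp; the reversible heat pump needs only Ẇ_hp = Q̇_H/COP = 7.874 hp.
Saving = 107.0 − 7.874 = 99.13 hp.

99.1 hp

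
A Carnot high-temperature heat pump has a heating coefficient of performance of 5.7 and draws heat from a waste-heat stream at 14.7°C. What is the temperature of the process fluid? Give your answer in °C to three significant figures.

COP_HP = T_H/(T_H − T_C) rearranges to T_H = COP·T_C/(COP − 1).
With T_C = 287.85 K, T_H = 5.7 × 287.85/4.700 = 349.09 K.
Converting, 349.09 K = 75.94°C.

75.9 °C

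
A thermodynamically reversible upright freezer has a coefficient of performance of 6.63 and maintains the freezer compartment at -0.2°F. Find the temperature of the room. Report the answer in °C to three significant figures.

20.6 °C

COP_R = T_C/(T_H − T_C) gives T_H − T_C = T_C/COP.
With T_C = 255.26 K, T_H = 255.26 × (1 + 1/6.63) = 293.76 K.
Converting, 293.76 K = 20.61°C.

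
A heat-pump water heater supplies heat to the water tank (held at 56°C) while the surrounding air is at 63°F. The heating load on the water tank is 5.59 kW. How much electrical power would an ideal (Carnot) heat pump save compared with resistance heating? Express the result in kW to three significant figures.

4.93 kW

In absolute terms T_C = 290.37 K and T_H = 329.15 K, so ΔT = 38.78 K.
COP_Carnot = T_H/ΔT = 329.15/38.78 = 8.488.
Resistance heating needs Ẇ_res = Q̇_H = 5.590 kW; the reversible heat pump needs only Ẇ_hp = Q̇_H/COP = 0.6586 kW.
Saving = 5.590 − 0.6586 = 4.931 kW.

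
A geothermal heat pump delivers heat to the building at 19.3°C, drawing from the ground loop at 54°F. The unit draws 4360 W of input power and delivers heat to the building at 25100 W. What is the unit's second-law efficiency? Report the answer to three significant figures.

0.139

COP_actual = Q̇_H/Ẇ = 25100/4360 = 5.757.
In absolute terms T_C = 285.37 K and T_H = 292.45 K, so ΔT = 7.078 K.
COP_Carnot = T_H/ΔT = 292.45/7.078 = 41.32.
η_II = COP_actual/COP_Carnot = 5.757/41.32 = 0.1393.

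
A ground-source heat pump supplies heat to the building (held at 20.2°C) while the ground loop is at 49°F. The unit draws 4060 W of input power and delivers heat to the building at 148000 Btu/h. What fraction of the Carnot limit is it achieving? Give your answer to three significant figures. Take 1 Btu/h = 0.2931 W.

Converting, Q̇_H = 148000 Btu/h = 43380 W, so COP_actual = Q̇_H/Ẇ = 43380/4060 = 10.68.
In absolute terms T_C = 282.59 K and T_H = 293.35 K, so ΔT = 10.76 K.
COP_Carnot = T_H/ΔT = 293.35/10.76 = 27.27.
η_II = COP_actual/COP_Carnot = 10.68/27.27 = 0.3917.

0.392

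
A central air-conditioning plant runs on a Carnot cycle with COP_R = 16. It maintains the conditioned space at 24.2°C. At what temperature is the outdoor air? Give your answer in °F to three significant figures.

109 °F

COP_R = T_C/(T_H − T_C) gives T_H − T_C = T_C/COP.
With T_C = 297.35 K, T_H = 297.35 × (1 + 1/16) = 315.93 K.
Converting, 315.93 K = 109.01°F.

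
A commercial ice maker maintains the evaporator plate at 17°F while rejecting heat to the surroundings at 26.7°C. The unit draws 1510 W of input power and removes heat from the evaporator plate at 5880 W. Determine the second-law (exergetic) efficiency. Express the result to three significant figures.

0.515

COP_actual = Q̇_C/Ẇ = 5880/1510 = 3.894.
In absolute terms T_C = 264.82 K and T_H = 299.85 K, so ΔT = 35.03 K.
COP_Carnot = T_C/ΔT = 264.82/35.03 = 7.559.
η_II = COP_actual/COP_Carnot = 3.894/7.559 = 0.5152.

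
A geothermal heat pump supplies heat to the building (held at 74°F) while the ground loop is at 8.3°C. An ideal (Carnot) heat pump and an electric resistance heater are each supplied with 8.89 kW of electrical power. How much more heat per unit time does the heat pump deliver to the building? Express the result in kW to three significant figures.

166 kW

In absolute terms T_C = 281.45 K and T_H = 296.48 K, so ΔT = 15.03 K.
COP_Carnot = T_H/ΔT = 296.48/15.03 = 19.72.
The heat pump delivers Q̇_H = COP × Ẇ = 175.3 kW; the resistance heater delivers Ẇ = 8.890 kW.
Extra = (COP − 1)·Ẇ = 166.4 kW.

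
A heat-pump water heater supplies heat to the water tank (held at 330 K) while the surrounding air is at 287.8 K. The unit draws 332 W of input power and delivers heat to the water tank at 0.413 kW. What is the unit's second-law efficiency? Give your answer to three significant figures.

0.159

Converting, Q̇_H = 0.4130 kW = 413.0 W, so COP_actual = Q̇_H/Ẇ = 413.0/332.0 = 1.244.
The reservoir spacing is ΔT = 330 − 287.8 = 42.20 K.
COP_Carnot = T_H/ΔT = 330.00/42.20 = 7.820.
η_II = COP_actual/COP_Carnot = 1.244/7.820 = 0.1591.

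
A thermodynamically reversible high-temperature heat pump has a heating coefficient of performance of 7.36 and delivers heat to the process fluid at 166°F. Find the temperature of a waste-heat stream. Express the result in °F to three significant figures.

COP_HP = T_H/(T_H − T_C) gives T_H − T_C = T_H/COP.
With T_H = 347.59 K, T_C = 347.59 × (1 − 1/7.36) = 300.37 K.
Converting, 300.37 K = 80.99°F.

81.0 °F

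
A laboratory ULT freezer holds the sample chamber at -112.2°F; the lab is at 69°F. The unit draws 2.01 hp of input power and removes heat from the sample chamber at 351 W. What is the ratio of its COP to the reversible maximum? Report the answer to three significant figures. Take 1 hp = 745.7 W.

Converting, Q̇_C = 351.0 W = 0.4707 hp, so COP_actual = Q̇_C/Ẇ = 0.4707/2.010 = 0.2342.
In absolute terms T_C = 193.04 K and T_H = 293.71 K, so ΔT = 100.7 K.
COP_Carnot = T_C/ΔT = 193.04/100.7 = 1.918.
η_II = COP_actual/COP_Carnot = 0.2342/1.918 = 0.1221.

0.122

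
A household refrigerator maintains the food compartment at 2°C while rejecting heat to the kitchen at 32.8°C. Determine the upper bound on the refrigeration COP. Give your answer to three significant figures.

In absolute terms T_C = 275.15 K and T_H = 305.95 K, so ΔT = 30.80 K.
For a reversible cycle, COP_Carnot = T_C/ΔT = 275.15/30.80 = 8.933.

8.93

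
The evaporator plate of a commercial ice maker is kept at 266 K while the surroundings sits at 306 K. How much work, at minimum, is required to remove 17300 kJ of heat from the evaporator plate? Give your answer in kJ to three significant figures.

The reservoir spacing is ΔT = 306 − 266 = 40.00 K.
The reversible limit is COP_R = T_C/ΔT = 6.650, so W_min = Q_C/COP = Q_C·ΔT/T_C.
W_min = 17300 × 40.00/266.00 = 2602 kJ.

2600 kJ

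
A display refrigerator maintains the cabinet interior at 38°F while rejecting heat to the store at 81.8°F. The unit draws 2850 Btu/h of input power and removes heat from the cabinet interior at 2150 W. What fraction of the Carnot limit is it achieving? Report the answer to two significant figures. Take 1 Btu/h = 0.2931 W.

0.23

Converting, Q̇_C = 2150 W = 7335 Btu/h, so COP_actual = Q̇_C/Ẇ = 7335/2850 = 2.574.
In absolute terms T_C = 276.48 K and T_H = 300.82 K, so ΔT = 24.33 K.
COP_Carnot = T_C/ΔT = 276.48/24.33 = 11.36.
η_II = COP_actual/COP_Carnot = 2.574/11.36 = 0.2265.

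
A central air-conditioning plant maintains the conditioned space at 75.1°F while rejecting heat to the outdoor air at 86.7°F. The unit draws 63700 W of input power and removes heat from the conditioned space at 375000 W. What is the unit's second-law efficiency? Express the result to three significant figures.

COP_actual = Q̇_C/Ẇ = 375000/63700 = 5.887.
In absolute terms T_C = 297.09 K and T_H = 303.54 K, so ΔT = 6.444 K.
COP_Carnot = T_C/ΔT = 297.09/6.444 = 46.10.
η_II = COP_actual/COP_Carnot = 5.887/46.10 = 0.1277.

0.128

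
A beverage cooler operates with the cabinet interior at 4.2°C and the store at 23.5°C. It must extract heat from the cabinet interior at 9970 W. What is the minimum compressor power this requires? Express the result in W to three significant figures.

In absolute terms T_C = 277.35 K and T_H = 296.65 K, so ΔT = 19.30 K.
COP_Carnot = T_C/ΔT = 277.35/19.30 = 14.37.
Ẇ_min = Q̇/COP_Carnot = 9970/14.37 = 693.8 W.

694 W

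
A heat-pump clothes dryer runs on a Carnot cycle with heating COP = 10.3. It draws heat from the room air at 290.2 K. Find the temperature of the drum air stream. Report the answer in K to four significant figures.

321.4 K

COP_HP = T_H/(T_H − T_C) rearranges to T_H = COP·T_C/(COP − 1).
With T_C = 290.20 K, T_H = 10.3 × 290.20/9.300 = 321.40 K.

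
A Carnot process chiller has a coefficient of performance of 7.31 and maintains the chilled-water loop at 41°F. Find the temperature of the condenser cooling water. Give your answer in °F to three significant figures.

COP_R = T_C/(T_H − T_C) gives T_H − T_C = T_C/COP.
With T_C = 278.15 K, T_H = 278.15 × (1 + 1/7.31) = 316.20 K.
Converting, 316.20 K = 109.49°F.

109 °F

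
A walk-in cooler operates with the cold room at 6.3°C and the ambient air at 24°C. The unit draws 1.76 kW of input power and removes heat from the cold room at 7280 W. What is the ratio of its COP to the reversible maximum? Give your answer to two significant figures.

0.26

Converting, Q̇_C = 7280 W = 7.280 kW, so COP_actual = Q̇_C/Ẇ = 7.280/1.760 = 4.136.
In absolute terms T_C = 279.45 K and T_H = 297.15 K, so ΔT = 17.70 K.
COP_Carnot = T_C/ΔT = 279.45/17.70 = 15.79.
η_II = COP_actual/COP_Carnot = 4.136/15.79 = 0.2620.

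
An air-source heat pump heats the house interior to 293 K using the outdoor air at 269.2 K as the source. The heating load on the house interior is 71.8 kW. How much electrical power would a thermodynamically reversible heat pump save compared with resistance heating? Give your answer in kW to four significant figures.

The reservoir spacing is ΔT = 293 − 269.2 = 23.80 K.
COP_Carnot = T_H/ΔT = 293.00/23.80 = 12.31.
Resistance heating needs Ẇ_res = Q̇_H = 71.80 kW; the reversible heat pump needs only Ẇ_hp = Q̇_H/COP = 5.832 kW.
Saving = 71.80 − 5.832 = 65.97 kW.

65.97 kW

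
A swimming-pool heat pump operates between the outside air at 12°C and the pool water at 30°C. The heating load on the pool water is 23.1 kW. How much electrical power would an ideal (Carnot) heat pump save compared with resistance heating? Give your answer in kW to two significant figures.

22 kW

In absolute terms T_C = 285.15 K and T_H = 303.15 K, so ΔT = 18.00 K.
COP_Carnot = T_H/ΔT = 303.15/18.00 = 16.84.
Resistance heating needs Ẇ_res = Q̇_H = 23.10 kW; the reversible heat pump needs only Ẇ_hp = Q̇_H/COP = 1.372 kW.
Saving = 23.10 − 1.372 = 21.73 kW.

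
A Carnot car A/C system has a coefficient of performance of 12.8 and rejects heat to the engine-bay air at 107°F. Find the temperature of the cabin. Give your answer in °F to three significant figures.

65.9 °F

For a Carnot refrigerator COP_R = T_C/(T_H − T_C), so T_C = COP·T_H/(1 + COP).
With T_H = 314.82 K, T_C = 12.8 × 314.82/13.80 = 292.00 K.
Converting, 292.00 K = 65.94°F.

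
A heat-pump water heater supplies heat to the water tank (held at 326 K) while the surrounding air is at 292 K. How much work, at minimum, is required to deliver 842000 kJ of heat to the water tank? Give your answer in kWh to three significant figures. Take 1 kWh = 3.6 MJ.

24.4 kWh

The reservoir spacing is ΔT = 326 − 292 = 34.00 K.
The reversible limit is COP_HP = T_H/ΔT = 9.588, so W_min = Q_H/COP = Q_H·ΔT/T_H.
W_min = 842000 × 34.00/326.00 = 87820 kJ = 24.39 kWh.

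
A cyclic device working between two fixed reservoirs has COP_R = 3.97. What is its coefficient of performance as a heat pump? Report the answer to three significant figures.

4.97

The first law on one cycle gives Q_H = Q_C + W, so Q_H/W = Q_C/W + 1.
COP_HP = COP_R + 1 = 3.97 + 1 = 4.97.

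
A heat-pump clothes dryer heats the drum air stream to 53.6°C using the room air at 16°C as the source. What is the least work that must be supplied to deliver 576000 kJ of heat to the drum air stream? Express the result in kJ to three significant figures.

In absolute terms T_C = 289.15 K and T_H = 326.75 K, so ΔT = 37.60 K.
The reversible limit is COP_HP = T_H/ΔT = 8.690, so W_min = Q_H/COP = Q_H·ΔT/T_H.
W_min = 576000 × 37.60/326.75 = 66280 kJ.

66300 kJ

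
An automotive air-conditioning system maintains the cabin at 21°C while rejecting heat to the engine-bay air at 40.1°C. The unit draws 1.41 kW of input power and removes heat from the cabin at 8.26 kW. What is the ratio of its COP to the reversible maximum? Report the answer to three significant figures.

0.380

COP_actual = Q̇_C/Ẇ = 8.260/1.410 = 5.858.
In absolute terms T_C = 294.15 K and T_H = 313.25 K, so ΔT = 19.10 K.
COP_Carnot = T_C/ΔT = 294.15/19.10 = 15.40.
η_II = COP_actual/COP_Carnot = 5.858/15.40 = 0.3804.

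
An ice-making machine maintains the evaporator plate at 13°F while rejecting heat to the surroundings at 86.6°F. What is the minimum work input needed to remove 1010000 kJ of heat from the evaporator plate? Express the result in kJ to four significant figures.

In absolute terms T_C = 262.59 K and T_H = 303.48 K, so ΔT = 40.89 K.
The reversible limit is COP_R = T_C/ΔT = 6.422, so W_min = Q_C/COP = Q_C·ΔT/T_C.
W_min = 1010000 × 40.89/262.59 = 157300 kJ.

157300 kJ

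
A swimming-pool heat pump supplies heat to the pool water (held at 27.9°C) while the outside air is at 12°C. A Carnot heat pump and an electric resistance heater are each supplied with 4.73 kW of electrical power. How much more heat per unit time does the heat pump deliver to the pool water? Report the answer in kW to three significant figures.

In absolute terms T_C = 285.15 K and T_H = 301.05 K, so ΔT = 15.90 K.
COP_Carnot = T_H/ΔT = 301.05/15.90 = 18.93.
The heat pump delivers Q̇_H = COP × Ẇ = 89.56 kW; the resistance heater delivers Ẇ = 4.730 kW.
Extra = (COP − 1)·Ẇ = 84.83 kW.

84.8 kW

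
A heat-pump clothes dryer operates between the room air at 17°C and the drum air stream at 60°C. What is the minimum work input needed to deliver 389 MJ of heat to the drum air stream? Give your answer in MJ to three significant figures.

In absolute terms T_C = 290.15 K and T_H = 333.15 K, so ΔT = 43.00 K.
The reversible limit is COP_HP = T_H/ΔT = 7.748, so W_min = Q_H/COP = Q_H·ΔT/T_H.
W_min = 389.0 × 43.00/333.15 = 50.21 MJ.

50.2 MJ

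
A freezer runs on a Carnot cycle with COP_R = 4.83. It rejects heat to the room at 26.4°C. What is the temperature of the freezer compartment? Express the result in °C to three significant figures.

-25.0 °C

For a Carnot refrigerator COP_R = T_C/(T_H − T_C), so T_C = COP·T_H/(1 + COP).
With T_H = 299.55 K, T_C = 4.83 × 299.55/5.830 = 248.17 K.
Converting, 248.17 K = -24.98°C.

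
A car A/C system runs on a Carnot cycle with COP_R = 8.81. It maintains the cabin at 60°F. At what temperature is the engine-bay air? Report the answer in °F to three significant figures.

COP_R = T_C/(T_H − T_C) gives T_H − T_C = T_C/COP.
With T_C = 288.71 K, T_H = 288.71 × (1 + 1/8.81) = 321.48 K.
Converting, 321.48 K = 118.99°F.

119 °F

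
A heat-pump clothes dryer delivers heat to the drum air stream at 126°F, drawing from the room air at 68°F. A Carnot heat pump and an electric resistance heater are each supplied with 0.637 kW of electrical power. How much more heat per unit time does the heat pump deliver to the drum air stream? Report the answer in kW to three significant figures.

5.80 kW

In absolute terms T_C = 293.15 K and T_H = 325.37 K, so ΔT = 32.22 K.
COP_Carnot = T_H/ΔT = 325.37/32.22 = 10.10.
The heat pump delivers Q̇_H = COP × Ẇ = 6.432 kW; the resistance heater delivers Ẇ = 0.6370 kW.
Extra = (COP − 1)·Ẇ = 5.795 kW.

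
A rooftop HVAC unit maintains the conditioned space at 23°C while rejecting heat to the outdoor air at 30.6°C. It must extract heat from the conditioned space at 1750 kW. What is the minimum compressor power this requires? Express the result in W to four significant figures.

44910 W

In absolute terms T_C = 296.15 K and T_H = 303.75 K, so ΔT = 7.600 K.
COP_Carnot = T_C/ΔT = 296.15/7.600 = 38.97.
Ẇ_min = Q̇/COP_Carnot = 1750/38.97 = 44.91 kW = 44910 W.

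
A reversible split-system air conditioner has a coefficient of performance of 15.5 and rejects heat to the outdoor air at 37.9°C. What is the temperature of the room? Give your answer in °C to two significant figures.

For a Carnot refrigerator COP_R = T_C/(T_H − T_C), so T_C = COP·T_H/(1 + COP).
With T_H = 311.05 K, T_C = 15.5 × 311.05/16.50 = 292.20 K.
Converting, 292.20 K = 19.05°C.

19 °C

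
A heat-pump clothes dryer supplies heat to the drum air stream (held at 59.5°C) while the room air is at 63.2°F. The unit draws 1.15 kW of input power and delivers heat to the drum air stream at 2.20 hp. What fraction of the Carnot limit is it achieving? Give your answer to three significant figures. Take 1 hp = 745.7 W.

0.181

Converting, Q̇_H = 2.200 hp = 1.641 kW, so COP_actual = Q̇_H/Ẇ = 1.641/1.150 = 1.427.
In absolute terms T_C = 290.48 K and T_H = 332.65 K, so ΔT = 42.17 K.
COP_Carnot = T_H/ΔT = 332.65/42.17 = 7.889.
η_II = COP_actual/COP_Carnot = 1.427/7.889 = 0.1808.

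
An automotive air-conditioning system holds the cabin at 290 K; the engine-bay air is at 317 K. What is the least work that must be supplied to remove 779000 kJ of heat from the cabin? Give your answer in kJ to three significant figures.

The reservoir spacing is ΔT = 317 − 290 = 27.00 K.
The reversible limit is COP_R = T_C/ΔT = 10.74, so W_min = Q_C/COP = Q_C·ΔT/T_C.
W_min = 779000 × 27.00/290.00 = 72530 kJ.

72500 kJ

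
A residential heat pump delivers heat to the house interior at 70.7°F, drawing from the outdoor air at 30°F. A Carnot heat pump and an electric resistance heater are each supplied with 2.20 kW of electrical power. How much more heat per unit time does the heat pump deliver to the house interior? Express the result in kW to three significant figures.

26.5 kW

In absolute terms T_C = 272.04 K and T_H = 294.65 K, so ΔT = 22.61 K.
COP_Carnot = T_H/ΔT = 294.65/22.61 = 13.03.
The heat pump delivers Q̇_H = COP × Ẇ = 28.67 kW; the resistance heater delivers Ẇ = 2.200 kW.
Extra = (COP − 1)·Ẇ = 26.47 kW.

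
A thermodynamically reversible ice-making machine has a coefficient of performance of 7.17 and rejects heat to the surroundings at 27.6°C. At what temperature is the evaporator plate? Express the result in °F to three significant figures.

15.4 °F

For a Carnot refrigerator COP_R = T_C/(T_H − T_C), so T_C = COP·T_H/(1 + COP).
With T_H = 300.75 K, T_C = 7.17 × 300.75/8.170 = 263.94 K.
Converting, 263.94 K = 15.42°F.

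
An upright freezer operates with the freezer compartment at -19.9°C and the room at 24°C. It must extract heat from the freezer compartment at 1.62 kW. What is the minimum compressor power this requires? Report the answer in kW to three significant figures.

In absolute terms T_C = 253.25 K and T_H = 297.15 K, so ΔT = 43.90 K.
COP_Carnot = T_C/ΔT = 253.25/43.90 = 5.769.
Ẇ_min = Q̇/COP_Carnot = 1.620/5.769 = 0.2808 kW.

0.281 kW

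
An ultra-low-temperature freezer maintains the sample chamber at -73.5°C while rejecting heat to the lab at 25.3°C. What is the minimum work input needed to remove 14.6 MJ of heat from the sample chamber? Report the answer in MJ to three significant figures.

7.23 MJ

In absolute terms T_C = 199.65 K and T_H = 298.45 K, so ΔT = 98.80 K.
The reversible limit is COP_R = T_C/ΔT = 2.021, so W_min = Q_C/COP = Q_C·ΔT/T_C.
W_min = 14.60 × 98.80/199.65 = 7.225 MJ.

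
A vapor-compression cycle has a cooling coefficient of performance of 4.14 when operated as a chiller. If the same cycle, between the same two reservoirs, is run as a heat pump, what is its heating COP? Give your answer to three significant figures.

5.14

The first law on one cycle gives Q_H = Q_C + W, so Q_H/W = Q_C/W + 1.
COP_HP = COP_R + 1 = 4.14 + 1 = 5.14.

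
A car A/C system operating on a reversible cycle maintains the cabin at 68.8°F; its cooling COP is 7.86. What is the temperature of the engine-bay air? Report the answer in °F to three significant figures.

COP_R = T_C/(T_H − T_C) gives T_H − T_C = T_C/COP.
With T_C = 293.59 K, T_H = 293.59 × (1 + 1/7.86) = 330.95 K.
Converting, 330.95 K = 136.04°F.

136 °F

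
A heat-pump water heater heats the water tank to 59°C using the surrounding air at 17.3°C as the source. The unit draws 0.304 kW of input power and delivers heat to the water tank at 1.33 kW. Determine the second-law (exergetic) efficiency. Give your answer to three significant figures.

COP_actual = Q̇_H/Ẇ = 1.330/0.3040 = 4.375.
In absolute terms T_C = 290.45 K and T_H = 332.15 K, so ΔT = 41.70 K.
COP_Carnot = T_H/ΔT = 332.15/41.70 = 7.965.
η_II = COP_actual/COP_Carnot = 4.375/7.965 = 0.5493.

0.549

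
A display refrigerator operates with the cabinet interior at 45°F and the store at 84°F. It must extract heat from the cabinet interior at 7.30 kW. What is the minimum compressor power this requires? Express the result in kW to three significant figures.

In absolute terms T_C = 280.37 K and T_H = 302.04 K, so ΔT = 21.67 K.
COP_Carnot = T_C/ΔT = 280.37/21.67 = 12.94.
Ẇ_min = Q̇/COP_Carnot = 7.300/12.94 = 0.5641 kW.

0.564 kW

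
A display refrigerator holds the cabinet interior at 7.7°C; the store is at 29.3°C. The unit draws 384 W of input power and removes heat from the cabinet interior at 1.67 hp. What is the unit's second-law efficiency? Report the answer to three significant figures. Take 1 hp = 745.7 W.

0.249

Converting, Q̇_C = 1.670 hp = 1245 W, so COP_actual = Q̇_C/Ẇ = 1245/384.0 = 3.243.
In absolute terms T_C = 280.85 K and T_H = 302.45 K, so ΔT = 21.60 K.
COP_Carnot = T_C/ΔT = 280.85/21.60 = 13.00.
η_II = COP_actual/COP_Carnot = 3.243/13.00 = 0.2494.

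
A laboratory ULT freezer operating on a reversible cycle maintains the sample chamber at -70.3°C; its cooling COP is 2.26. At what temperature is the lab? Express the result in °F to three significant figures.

COP_R = T_C/(T_H − T_C) gives T_H − T_C = T_C/COP.
With T_C = 202.85 K, T_H = 202.85 × (1 + 1/2.26) = 292.61 K.
Converting, 292.61 K = 67.02°F.

67.0 °F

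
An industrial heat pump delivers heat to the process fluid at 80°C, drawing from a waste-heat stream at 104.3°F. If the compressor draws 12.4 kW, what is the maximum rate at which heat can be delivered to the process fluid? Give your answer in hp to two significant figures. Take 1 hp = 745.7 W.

In absolute terms T_C = 313.32 K and T_H = 353.15 K, so ΔT = 39.83 K.
COP_Carnot = T_H/ΔT = 353.15/39.83 = 8.866.
Q̇_max = COP_Carnot × Ẇ = 8.866 × 12.40 kW = 109.9 kW = 147.4 hp.

150 hp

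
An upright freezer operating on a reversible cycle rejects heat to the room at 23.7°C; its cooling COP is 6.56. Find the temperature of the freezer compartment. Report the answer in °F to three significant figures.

For a Carnot refrigerator COP_R = T_C/(T_H − T_C), so T_C = COP·T_H/(1 + COP).
With T_H = 296.85 K, T_C = 6.56 × 296.85/7.560 = 257.58 K.
Converting, 257.58 K = 3.98°F.

3.98 °F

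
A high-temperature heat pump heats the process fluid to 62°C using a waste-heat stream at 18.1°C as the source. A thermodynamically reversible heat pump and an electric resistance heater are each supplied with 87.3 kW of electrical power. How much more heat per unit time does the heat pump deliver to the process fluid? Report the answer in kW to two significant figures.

580 kW

In absolute terms T_C = 291.25 K and T_H = 335.15 K, so ΔT = 43.90 K.
COP_Carnot = T_H/ΔT = 335.15/43.90 = 7.634.
The heat pump delivers Q̇_H = COP × Ẇ = 666.5 kW; the resistance heater delivers Ẇ = 87.30 kW.
Extra = (COP − 1)·Ẇ = 579.2 kW.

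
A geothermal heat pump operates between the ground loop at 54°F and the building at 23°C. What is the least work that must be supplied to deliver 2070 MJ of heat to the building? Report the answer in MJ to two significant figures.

In absolute terms T_C = 285.37 K and T_H = 296.15 K, so ΔT = 10.78 K.
The reversible limit is COP_HP = T_H/ΔT = 27.48, so W_min = Q_H/COP = Q_H·ΔT/T_H.
W_min = 2070 × 10.78/296.15 = 75.33 MJ.

75 MJ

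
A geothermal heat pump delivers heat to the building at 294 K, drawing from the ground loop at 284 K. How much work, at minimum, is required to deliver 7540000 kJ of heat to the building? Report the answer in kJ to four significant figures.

The reservoir spacing is ΔT = 294 − 284 = 10.00 K.
The reversible limit is COP_HP = T_H/ΔT = 29.40, so W_min = Q_H/COP = Q_H·ΔT/T_H.
W_min = 7540000 × 10.00/294.00 = 256500 kJ.

256500 kJ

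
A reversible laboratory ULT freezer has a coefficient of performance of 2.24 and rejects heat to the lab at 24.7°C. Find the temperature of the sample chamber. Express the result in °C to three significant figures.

-67.2 °C

For a Carnot refrigerator COP_R = T_C/(T_H − T_C), so T_C = COP·T_H/(1 + COP).
With T_H = 297.85 K, T_C = 2.24 × 297.85/3.240 = 205.92 K.
Converting, 205.92 K = -67.23°C.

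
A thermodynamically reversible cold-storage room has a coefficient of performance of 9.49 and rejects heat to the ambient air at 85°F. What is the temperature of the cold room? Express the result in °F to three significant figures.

33.1 °F

For a Carnot refrigerator COP_R = T_C/(T_H − T_C), so T_C = COP·T_H/(1 + COP).
With T_H = 302.59 K, T_C = 9.49 × 302.59/10.49 = 273.75 K.
Converting, 273.75 K = 33.08°F.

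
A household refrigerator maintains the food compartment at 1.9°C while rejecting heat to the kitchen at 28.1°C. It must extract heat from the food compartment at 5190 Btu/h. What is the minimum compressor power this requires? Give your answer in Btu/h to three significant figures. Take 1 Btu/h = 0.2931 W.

In absolute terms T_C = 275.05 K and T_H = 301.25 K, so ΔT = 26.20 K.
COP_Carnot = T_C/ΔT = 275.05/26.20 = 10.50.
Ẇ_min = Q̇/COP_Carnot = 5190/10.50 = 494.4 Btu/h.

494 Btu/h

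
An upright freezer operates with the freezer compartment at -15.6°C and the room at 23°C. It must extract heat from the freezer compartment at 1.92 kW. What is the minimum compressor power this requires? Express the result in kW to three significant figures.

0.288 kW

In absolute terms T_C = 257.55 K and T_H = 296.15 K, so ΔT = 38.60 K.
COP_Carnot = T_C/ΔT = 257.55/38.60 = 6.672.
Ẇ_min = Q̇/COP_Carnot = 1.920/6.672 = 0.2878 kW.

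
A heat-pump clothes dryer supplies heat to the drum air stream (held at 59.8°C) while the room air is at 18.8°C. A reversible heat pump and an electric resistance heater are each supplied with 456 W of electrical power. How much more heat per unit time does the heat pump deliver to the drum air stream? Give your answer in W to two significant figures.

3200 W

In absolute terms T_C = 291.95 K and T_H = 332.95 K, so ΔT = 41.00 K.
COP_Carnot = T_H/ΔT = 332.95/41.00 = 8.121.
The heat pump delivers Q̇_H = COP × Ẇ = 3703 W; the resistance heater delivers Ẇ = 456.0 W.
Extra = (COP − 1)·Ẇ = 3247 W.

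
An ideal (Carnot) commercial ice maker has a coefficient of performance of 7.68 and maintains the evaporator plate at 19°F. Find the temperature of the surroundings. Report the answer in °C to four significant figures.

27.40 °C

COP_R = T_C/(T_H − T_C) gives T_H − T_C = T_C/COP.
With T_C = 265.93 K, T_H = 265.93 × (1 + 1/7.68) = 300.55 K.
Converting, 300.55 K = 27.40°C.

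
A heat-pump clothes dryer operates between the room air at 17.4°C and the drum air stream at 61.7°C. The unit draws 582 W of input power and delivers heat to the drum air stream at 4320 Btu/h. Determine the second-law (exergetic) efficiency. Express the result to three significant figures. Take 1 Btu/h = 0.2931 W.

Converting, Q̇_H = 4320 Btu/h = 1266 W, so COP_actual = Q̇_H/Ẇ = 1266/582.0 = 2.176.
In absolute terms T_C = 290.55 K and T_H = 334.85 K, so ΔT = 44.30 K.
COP_Carnot = T_H/ΔT = 334.85/44.30 = 7.559.
η_II = COP_actual/COP_Carnot = 2.176/7.559 = 0.2878.

0.288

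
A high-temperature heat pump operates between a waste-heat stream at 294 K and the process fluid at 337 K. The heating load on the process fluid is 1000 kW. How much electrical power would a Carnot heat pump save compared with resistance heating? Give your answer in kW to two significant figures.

The reservoir spacing is ΔT = 337 − 294 = 43.00 K.
COP_Carnot = T_H/ΔT = 337.00/43.00 = 7.837.
Resistance heating needs Ẇ_res = Q̇_H = 1000 kW; the reversible heat pump needs only Ẇ_hp = Q̇_H/COP = 127.6 kW.
Saving = 1000 − 127.6 = 872.4 kW.

870 kW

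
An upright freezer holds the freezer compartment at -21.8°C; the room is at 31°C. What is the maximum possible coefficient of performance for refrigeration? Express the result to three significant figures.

4.76

In absolute terms T_C = 251.35 K and T_H = 304.15 K, so ΔT = 52.80 K.
For a reversible cycle, COP_Carnot = T_C/ΔT = 251.35/52.80 = 4.760.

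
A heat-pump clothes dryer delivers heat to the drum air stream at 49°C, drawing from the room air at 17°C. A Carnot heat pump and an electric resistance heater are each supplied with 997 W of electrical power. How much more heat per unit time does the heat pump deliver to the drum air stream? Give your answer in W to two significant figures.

In absolute terms T_C = 290.15 K and T_H = 322.15 K, so ΔT = 32.00 K.
COP_Carnot = T_H/ΔT = 322.15/32.00 = 10.07.
The heat pump delivers Q̇_H = COP × Ẇ = 10040 W; the resistance heater delivers Ẇ = 997.0 W.
Extra = (COP − 1)·Ẇ = 9040 W.

9000 W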